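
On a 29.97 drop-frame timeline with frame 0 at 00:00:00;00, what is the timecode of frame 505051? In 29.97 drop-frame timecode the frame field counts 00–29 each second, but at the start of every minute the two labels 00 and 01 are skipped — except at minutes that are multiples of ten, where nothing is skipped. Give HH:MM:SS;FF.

Each 10-minute DF block holds 10 × 60 × 30 − 9 × 2 = 17982 frames. 505051 ÷ 17982 → 28 full blocks, remainder 1555.
Within the partial block the first minute is 1800 frames and each further minute 1798, so 0 further minute boundaries passed. Total skipped labels = 18 × 28 + 2 × 0 = 504.
Non-drop label index = 505051 + 504 = 505555; at 30 labels/s that is 04:40:51:25, i.e. DF 04:40:51;25.

04:40:51;25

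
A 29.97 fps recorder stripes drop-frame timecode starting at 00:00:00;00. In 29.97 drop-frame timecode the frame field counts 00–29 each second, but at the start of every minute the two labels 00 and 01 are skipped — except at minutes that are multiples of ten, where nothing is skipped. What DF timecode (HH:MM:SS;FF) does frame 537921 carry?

04:59:08;21

Ten DF minutes hold 17982 frames, so frame 537921 lies in block 29 (frames 521478–539459) with 16443 frames into that block.
The block's first minute is 1800 frames and the rest 1798 each; 16443 frames reaches minute 9, so 29 × 18 + 9 × 2 = 540 labels have been skipped so far.
Adding those back, label number 537921 + 540 = 538461 at 30 labels/s is 17948 s + 21 f = 4 h 59 min 8 s frame 21, i.e. 04:59:08;21.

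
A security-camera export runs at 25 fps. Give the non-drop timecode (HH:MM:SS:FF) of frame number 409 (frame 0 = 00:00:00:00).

00:00:16:09

409 ÷ 25 = 16 full seconds, remainder 9 frames.
16 s = 0 h 0 min 16 s.
Timecode: 00:00:16:09.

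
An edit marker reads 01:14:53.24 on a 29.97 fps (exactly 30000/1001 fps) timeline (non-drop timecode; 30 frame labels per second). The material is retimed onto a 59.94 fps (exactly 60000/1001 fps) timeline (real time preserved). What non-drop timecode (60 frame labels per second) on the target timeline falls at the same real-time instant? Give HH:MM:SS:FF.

Source frame index: (1×3600 + 14×60 + 53) × 30 + 24 = 134814.
Real time: 134814 / (30000/1001) = 22491469/5000 s.
Target frame: (22491469/5000) × (60000/1001) = 269628.
At 60 labels/s: frame 269628 → 01:14:53:48.

01:14:53:48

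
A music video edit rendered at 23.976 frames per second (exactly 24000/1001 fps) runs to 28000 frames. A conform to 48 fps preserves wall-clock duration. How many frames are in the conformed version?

56056 frames

Target frames = source frames × (target rate / source rate) = 28000 × (48)/(24000/1001) = 28000 × 1001/500 = 56056.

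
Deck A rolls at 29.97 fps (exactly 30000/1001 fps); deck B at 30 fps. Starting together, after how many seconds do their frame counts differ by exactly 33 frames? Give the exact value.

1101.1 seconds

The gap grows by |30 − 30000/1001| = 30/1001 frames per second.
Time for a 33-frame gap: 33 ÷ (30/1001) = 1101.1 s.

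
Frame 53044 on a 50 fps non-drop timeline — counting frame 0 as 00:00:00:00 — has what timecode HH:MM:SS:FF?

53044 ÷ 50 = 1060 full seconds, remainder 44 frames.
1060 s = 0 h 17 min 40 s.
Timecode: 00:17:40:44.

00:17:40:44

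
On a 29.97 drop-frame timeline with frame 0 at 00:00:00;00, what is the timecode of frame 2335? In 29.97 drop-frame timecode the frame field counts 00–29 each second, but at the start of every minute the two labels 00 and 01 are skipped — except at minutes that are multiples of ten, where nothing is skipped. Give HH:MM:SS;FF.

00:01:17;27

Ten DF minutes hold 17982 frames, so frame 2335 lies in block 0 (frames 0–17981) with 2335 frames into that block.
The block's first minute is 1800 frames and the rest 1798 each; 2335 frames reaches minute 1, so 0 × 18 + 1 × 2 = 2 labels have been skipped so far.
Adding those back, label number 2335 + 2 = 2337 at 30 labels/s is 77 s + 27 f = 0 h 1 min 17 s frame 27, i.e. 00:01:17;27.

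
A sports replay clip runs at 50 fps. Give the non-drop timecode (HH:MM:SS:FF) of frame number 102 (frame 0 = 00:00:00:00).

00:00:02:02

102 ÷ 50 = 2 full seconds, remainder 2 frames.
2 s = 0 h 0 min 2 s.
Timecode: 00:00:02:02.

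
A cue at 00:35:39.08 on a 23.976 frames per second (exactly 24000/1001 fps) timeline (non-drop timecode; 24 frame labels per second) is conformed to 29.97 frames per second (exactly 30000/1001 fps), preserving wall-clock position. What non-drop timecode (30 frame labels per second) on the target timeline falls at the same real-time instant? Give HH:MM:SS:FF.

Source frame index: (0×3600 + 35×60 + 39) × 24 + 8 = 51344.
Real time: 51344 / (24000/1001) = 3212209/1500 s.
Target frame: (3212209/1500) × (30000/1001) = 64180.
At 30 labels/s: frame 64180 → 00:35:39:10.

00:35:39:10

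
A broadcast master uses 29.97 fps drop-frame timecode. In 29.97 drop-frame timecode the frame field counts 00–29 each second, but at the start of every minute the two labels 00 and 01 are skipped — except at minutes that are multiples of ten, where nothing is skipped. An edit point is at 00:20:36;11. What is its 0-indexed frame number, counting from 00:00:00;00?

37055

As if non-drop at 30 labels/s: (0 × 3600 + 20 × 60 + 36) × 30 + 11 = 37091.
Minute boundaries passed: 20; those not divisible by 10: 20 − 2 = 18; dropped labels = 2 × 18 = 36.
Actual frame index = 37091 − 36 = 37055.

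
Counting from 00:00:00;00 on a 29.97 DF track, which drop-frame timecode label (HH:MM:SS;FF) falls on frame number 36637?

Each 10-minute DF block holds 10 × 60 × 30 − 9 × 2 = 17982 frames. 36637 ÷ 17982 → 2 full blocks, remainder 673.
Within the partial block the first minute is 1800 frames and each further minute 1798, so 0 further minute boundaries passed. Total skipped labels = 18 × 2 + 2 × 0 = 36.
Non-drop label index = 36637 + 36 = 36673; at 30 labels/s that is 00:20:22:13, i.e. DF 00:20:22;13.

00:20:22;13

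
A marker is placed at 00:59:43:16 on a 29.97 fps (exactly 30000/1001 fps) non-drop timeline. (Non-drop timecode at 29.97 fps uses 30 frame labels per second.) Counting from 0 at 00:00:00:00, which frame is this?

Total seconds to the label: (0 × 3600 + 59 × 60 + 43) = 3583.
Frame index = 3583 × 30 + 16 = 107506.

frame 107506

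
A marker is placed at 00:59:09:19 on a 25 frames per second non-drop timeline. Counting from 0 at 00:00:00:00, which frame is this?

frame 88744

Total seconds to the label: (0 × 3600 + 59 × 60 + 9) = 3549.
Frame index = 3549 × 25 + 19 = 88744.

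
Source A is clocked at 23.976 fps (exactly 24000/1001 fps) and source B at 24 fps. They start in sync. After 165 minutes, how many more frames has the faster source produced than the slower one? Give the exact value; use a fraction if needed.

165 min = 9900 s.
A emits 24000/1001 × 9900 = 21600000/91 frames; B emits 24 × 9900 = 237600.
Difference = 21600/91 frames (≈ 237.3626); B is ahead of A.

21600/91 frames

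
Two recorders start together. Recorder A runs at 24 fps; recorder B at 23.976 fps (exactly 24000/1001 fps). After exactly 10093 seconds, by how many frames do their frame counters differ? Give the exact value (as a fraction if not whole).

242232/1001 frames

A emits 24 × 10093 = 242232 frames; B emits 24000/1001 × 10093 = 242232000/1001.
Difference = 242232/1001 frames (≈ 241.9900); B is behind A.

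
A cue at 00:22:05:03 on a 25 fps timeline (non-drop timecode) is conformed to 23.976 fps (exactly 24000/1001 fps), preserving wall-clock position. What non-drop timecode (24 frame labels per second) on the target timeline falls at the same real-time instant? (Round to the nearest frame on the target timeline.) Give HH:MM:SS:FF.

00:22:03:19

Source frame index: (0×3600 + 22×60 + 5) × 25 + 3 = 33128.
Real time: 33128 / (25) = 33128/25 s.
Target frame: (33128/25) × (24000/1001) = 31802880/1001 ≈ 31771.109 → 31771.
At 24 labels/s: frame 31771 → 00:22:03:19.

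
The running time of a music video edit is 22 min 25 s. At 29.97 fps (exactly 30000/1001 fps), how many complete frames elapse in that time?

22 min 25 s = 1345 s.
Frames = 1345 × 30000/1001 = 40350000/1001 ≈ 40309.6903.
Complete frames: 40309.

40309 frames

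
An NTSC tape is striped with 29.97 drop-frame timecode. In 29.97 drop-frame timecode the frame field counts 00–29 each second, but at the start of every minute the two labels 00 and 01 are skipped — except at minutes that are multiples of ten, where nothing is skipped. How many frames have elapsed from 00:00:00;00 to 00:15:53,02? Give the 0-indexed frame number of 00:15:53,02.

Complete 10-minute blocks: 1, each 17982 frames → 17982.
Remaining 5 whole minutes in the current block: 1800 + 4 × 1798 = 8992 frames.
Within the current minute: 53 × 30 + 2 − 2 = 1590 (labels ;00/;01 skipped at this minute). Total = 17982 + 8992 + 1590 = 28564.

28564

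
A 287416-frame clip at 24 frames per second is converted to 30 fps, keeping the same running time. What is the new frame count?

Target frames = source frames × (target rate / source rate) = 287416 × (30)/(24) = 287416 × 5/4 = 359270.

359270 frames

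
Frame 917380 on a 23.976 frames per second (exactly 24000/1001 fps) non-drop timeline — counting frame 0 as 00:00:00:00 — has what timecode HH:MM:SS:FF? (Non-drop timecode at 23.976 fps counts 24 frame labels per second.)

917380 ÷ 24 = 38224 full seconds, remainder 4 frames.
38224 s = 10 h 37 min 4 s.
Timecode: 10:37:04:04.

10:37:04:04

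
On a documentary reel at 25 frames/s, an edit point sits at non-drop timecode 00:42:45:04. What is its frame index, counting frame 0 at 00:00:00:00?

frame 64129

Total seconds to the label: (0 × 3600 + 42 × 60 + 45) = 2565.
Frame index = 2565 × 25 + 4 = 64129.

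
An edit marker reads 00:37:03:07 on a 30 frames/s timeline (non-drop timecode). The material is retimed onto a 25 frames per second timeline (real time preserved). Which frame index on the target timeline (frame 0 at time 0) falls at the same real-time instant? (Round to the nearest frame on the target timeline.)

frame 55581

Source frame index: (0×3600 + 37×60 + 3) × 30 + 7 = 66697.
Real time: 66697 / (30) = 66697/30 s.
Target frame: (66697/30) × (25) = 333485/6 ≈ 55580.833 → 55581.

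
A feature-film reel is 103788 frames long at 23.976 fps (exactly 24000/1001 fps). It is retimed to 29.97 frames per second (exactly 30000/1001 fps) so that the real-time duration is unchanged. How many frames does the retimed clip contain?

Target frames = source frames × (target rate / source rate) = 103788 × (30000/1001)/(24000/1001) = 103788 × 5/4 = 129735.

129735 frames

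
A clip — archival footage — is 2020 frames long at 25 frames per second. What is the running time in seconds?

Running time = 2020 / (25) = 80.8 s.

80.8 seconds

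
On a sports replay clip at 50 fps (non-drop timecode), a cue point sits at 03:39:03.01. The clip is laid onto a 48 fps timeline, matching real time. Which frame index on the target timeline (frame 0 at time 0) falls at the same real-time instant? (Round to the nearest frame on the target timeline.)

frame 630865

Source frame index: (3×3600 + 39×60 + 3) × 50 + 1 = 657151.
Real time: 657151 / (50) = 657151/50 s.
Target frame: (657151/50) × (48) = 15771624/25 ≈ 630864.960 → 630865.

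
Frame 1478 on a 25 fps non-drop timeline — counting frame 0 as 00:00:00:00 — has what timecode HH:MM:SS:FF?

00:00:59:03

1478 ÷ 25 = 59 full seconds, remainder 3 frames.
59 s = 0 h 0 min 59 s.
Timecode: 00:00:59:03.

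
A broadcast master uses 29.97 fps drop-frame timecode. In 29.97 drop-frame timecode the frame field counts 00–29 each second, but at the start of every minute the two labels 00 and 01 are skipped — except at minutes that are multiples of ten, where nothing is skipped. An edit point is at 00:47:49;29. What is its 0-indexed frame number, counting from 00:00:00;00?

Complete 10-minute blocks: 4, each 17982 frames → 71928.
Remaining 7 whole minutes in the current block: 1800 + 6 × 1798 = 12588 frames.
Within the current minute: 49 × 30 + 29 − 2 = 1497 (labels ;00/;01 skipped at this minute). Total = 71928 + 12588 + 1497 = 86013.

86013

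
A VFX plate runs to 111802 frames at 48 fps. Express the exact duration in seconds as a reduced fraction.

55901/24 seconds

Running time = 111802 ÷ (48) = 111802 × 1/48 = 55901/24 s.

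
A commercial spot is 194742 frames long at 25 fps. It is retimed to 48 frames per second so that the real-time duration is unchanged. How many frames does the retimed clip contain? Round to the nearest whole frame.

373905 frames

Frames at target rate = 194742 × (48) / (25) = 9347616/25 ≈ 373904.640.
Nearest whole frame: 373905.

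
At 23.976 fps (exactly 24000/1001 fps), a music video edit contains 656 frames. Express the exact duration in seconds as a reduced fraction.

Running time = 656 ÷ (24000/1001) = 656 × 1001/24000 = 41041/1500 s.

41041/1500 seconds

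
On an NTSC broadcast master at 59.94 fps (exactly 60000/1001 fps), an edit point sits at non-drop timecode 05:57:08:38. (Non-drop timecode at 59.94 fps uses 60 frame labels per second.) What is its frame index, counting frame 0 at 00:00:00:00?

1285718

Total seconds to the label: (5 × 3600 + 57 × 60 + 8) = 21428.
Frame index = 21428 × 60 + 38 = 1285718.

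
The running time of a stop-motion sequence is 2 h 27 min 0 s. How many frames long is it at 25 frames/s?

2 h 27 min 0 s = 8820 s.
Frames = 8820 × 25 = 220500.

220500 frames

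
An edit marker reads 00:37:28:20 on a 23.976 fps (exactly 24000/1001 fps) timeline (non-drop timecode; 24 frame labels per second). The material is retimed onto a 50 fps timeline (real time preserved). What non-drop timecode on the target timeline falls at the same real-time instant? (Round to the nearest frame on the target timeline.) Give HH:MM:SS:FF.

Source frame index: (0×3600 + 37×60 + 28) × 24 + 20 = 53972.
Real time: 53972 / (24000/1001) = 13506493/6000 s.
Target frame: (13506493/6000) × (50) = 13506493/120 ≈ 112554.108 → 112554.
At 50 labels/s: frame 112554 → 00:37:31:04.

00:37:31:04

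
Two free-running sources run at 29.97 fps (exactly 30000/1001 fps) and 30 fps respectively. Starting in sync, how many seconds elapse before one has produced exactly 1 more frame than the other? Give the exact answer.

1001/30 seconds

The gap grows by |30 − 30000/1001| = 30/1001 frames per second.
Time for a 1-frame gap: 1 ÷ (30/1001) = 1001/30 s.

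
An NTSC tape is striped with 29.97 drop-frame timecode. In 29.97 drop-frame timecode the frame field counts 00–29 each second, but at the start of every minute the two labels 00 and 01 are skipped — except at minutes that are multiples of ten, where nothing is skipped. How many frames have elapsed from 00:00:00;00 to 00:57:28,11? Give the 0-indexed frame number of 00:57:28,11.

As if non-drop at 30 labels/s: (0 × 3600 + 57 × 60 + 28) × 30 + 11 = 103451.
Minute boundaries passed: 57; those not divisible by 10: 57 − 5 = 52; dropped labels = 2 × 52 = 104.
Actual frame index = 103451 − 104 = 103347.

103347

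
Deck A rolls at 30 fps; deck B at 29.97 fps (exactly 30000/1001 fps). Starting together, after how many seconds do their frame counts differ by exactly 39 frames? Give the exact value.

The gap grows by |30000/1001 − 30| = 30/1001 frames per second.
Time for a 39-frame gap: 39 ÷ (30/1001) = 1301.3 s.

1301.3 seconds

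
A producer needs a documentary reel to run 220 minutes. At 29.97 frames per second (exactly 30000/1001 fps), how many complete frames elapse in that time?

220 min = 13200 s.
Frames = 13200 × 30000/1001 = 36000000/91 ≈ 395604.3956.
Complete frames: 395604.

395604 frames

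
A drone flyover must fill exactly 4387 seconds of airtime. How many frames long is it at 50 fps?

Frames = 4387 × 50 = 219350.

219350 frames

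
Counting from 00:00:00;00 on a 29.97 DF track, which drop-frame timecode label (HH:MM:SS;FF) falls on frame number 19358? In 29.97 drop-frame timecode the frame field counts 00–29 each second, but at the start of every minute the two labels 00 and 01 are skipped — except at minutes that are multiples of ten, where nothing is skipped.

00:10:45;26

Ten DF minutes hold 17982 frames, so frame 19358 lies in block 1 (frames 17982–35963) with 1376 frames into that block.
The block's first minute is 1800 frames and the rest 1798 each; 1376 frames reaches minute 0, so 1 × 18 + 0 × 2 = 18 labels have been skipped so far.
Adding those back, label number 19358 + 18 = 19376 at 30 labels/s is 645 s + 26 f = 0 h 10 min 45 s frame 26, i.e. 00:10:45;26.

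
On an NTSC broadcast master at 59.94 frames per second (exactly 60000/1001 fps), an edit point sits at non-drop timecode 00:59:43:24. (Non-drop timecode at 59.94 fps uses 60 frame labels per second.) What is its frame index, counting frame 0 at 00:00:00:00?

215004

Total seconds to the label: (0 × 3600 + 59 × 60 + 43) = 3583.
Frame index = 3583 × 60 + 24 = 215004.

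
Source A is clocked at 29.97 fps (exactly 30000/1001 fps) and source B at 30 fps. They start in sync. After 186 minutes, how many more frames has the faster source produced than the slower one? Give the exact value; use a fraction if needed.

186 min = 11160 s.
A emits 30000/1001 × 11160 = 334800000/1001 frames; B emits 30 × 11160 = 334800.
Difference = 334800/1001 frames (≈ 334.4655); B is ahead of A.

334800/1001 frames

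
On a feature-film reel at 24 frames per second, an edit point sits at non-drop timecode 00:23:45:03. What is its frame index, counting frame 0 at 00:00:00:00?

Total seconds to the label: (0 × 3600 + 23 × 60 + 45) = 1425.
Frame index = 1425 × 24 + 3 = 34203.

frame 34203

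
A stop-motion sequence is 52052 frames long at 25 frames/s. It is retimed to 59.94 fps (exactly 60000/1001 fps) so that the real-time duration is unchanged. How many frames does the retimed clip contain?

124800 frames

Target frames = source frames × (target rate / source rate) = 52052 × (60000/1001)/(25) = 52052 × 2400/1001 = 124800.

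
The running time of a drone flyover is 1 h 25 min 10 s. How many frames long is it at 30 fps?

153300 frames

1 h 25 min 10 s = 5110 s.
Frames = 5110 × 30 = 153300.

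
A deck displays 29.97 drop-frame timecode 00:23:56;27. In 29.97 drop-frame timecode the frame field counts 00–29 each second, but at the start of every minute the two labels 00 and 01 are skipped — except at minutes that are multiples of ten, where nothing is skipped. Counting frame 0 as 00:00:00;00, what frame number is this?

43065

Complete 10-minute blocks: 2, each 17982 frames → 35964.
Remaining 3 whole minutes in the current block: 1800 + 2 × 1798 = 5396 frames.
Within the current minute: 56 × 30 + 27 − 2 = 1705 (labels ;00/;01 skipped at this minute). Total = 35964 + 5396 + 1705 = 43065.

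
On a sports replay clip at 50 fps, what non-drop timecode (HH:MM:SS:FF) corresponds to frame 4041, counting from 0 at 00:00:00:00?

4041 ÷ 50 = 80 full seconds, remainder 41 frames.
80 s = 0 h 1 min 20 s.
Timecode: 00:01:20:41.

00:01:20:41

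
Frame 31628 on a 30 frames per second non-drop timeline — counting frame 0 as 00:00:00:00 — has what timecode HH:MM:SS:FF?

00:17:34:08

31628 ÷ 30 = 1054 full seconds, remainder 8 frames.
1054 s = 0 h 17 min 34 s.
Timecode: 00:17:34:08.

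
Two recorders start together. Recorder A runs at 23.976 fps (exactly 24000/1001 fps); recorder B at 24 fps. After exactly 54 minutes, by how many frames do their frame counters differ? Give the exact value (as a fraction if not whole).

54 min = 3240 s.
A emits 24000/1001 × 3240 = 77760000/1001 frames; B emits 24 × 3240 = 77760.
Difference = 77760/1001 frames (≈ 77.6823); B is ahead of A.

77760/1001 frames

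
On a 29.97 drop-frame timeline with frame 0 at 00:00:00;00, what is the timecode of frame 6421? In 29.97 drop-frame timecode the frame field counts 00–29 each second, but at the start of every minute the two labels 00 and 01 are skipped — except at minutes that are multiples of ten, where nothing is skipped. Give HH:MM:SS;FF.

Ten DF minutes hold 17982 frames, so frame 6421 lies in block 0 (frames 0–17981) with 6421 frames into that block.
The block's first minute is 1800 frames and the rest 1798 each; 6421 frames reaches minute 3, so 0 × 18 + 3 × 2 = 6 labels have been skipped so far.
Adding those back, label number 6421 + 6 = 6427 at 30 labels/s is 214 s + 7 f = 0 h 3 min 34 s frame 7, i.e. 00:03:34;07.

00:03:34;07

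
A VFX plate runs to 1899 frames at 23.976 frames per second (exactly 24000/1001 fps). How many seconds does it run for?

Running time = 1899 / (24000/1001) = 79.204125 s.

79.204125 seconds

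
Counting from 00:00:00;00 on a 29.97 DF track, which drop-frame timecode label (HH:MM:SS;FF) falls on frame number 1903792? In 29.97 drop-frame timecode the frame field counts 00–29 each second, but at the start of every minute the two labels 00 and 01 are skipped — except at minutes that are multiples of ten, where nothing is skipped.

17:38:43;08

Ten DF minutes hold 17982 frames, so frame 1903792 lies in block 105 (frames 1888110–1906091) with 15682 frames into that block.
The block's first minute is 1800 frames and the rest 1798 each; 15682 frames reaches minute 8, so 105 × 18 + 8 × 2 = 1906 labels have been skipped so far.
Adding those back, label number 1903792 + 1906 = 1905698 at 30 labels/s is 63523 s + 8 f = 17 h 38 min 43 s frame 8, i.e. 17:38:43;08.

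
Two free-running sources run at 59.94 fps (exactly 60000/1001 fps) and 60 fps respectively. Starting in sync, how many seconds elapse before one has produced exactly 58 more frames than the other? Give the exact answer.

The gap grows by |60 − 60000/1001| = 60/1001 frames per second.
Time for a 58-frame gap: 58 ÷ (60/1001) = 29029/30 s.

29029/30 seconds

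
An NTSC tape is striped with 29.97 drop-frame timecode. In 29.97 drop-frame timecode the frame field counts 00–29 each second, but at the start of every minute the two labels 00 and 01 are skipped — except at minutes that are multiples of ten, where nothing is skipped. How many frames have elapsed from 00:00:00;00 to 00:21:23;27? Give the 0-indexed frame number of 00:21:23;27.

38479

Complete 10-minute blocks: 2, each 17982 frames → 35964.
Remaining 1 whole minute in the current block: 1800 + 0 × 1798 = 1800 frames.
Within the current minute: 23 × 30 + 27 − 2 = 715 (labels ;00/;01 skipped at this minute). Total = 35964 + 1800 + 715 = 38479.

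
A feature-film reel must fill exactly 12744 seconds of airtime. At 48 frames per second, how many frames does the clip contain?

Frames = 12744 × 48 = 611712.

611712 frames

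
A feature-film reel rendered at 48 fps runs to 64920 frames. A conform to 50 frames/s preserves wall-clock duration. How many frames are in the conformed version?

Target frames = source frames × (target rate / source rate) = 64920 × (50)/(48) = 64920 × 25/24 = 67625.

67625 frames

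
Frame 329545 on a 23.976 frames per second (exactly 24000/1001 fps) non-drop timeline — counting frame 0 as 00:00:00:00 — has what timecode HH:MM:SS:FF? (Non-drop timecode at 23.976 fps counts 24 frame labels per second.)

329545 ÷ 24 = 13731 full seconds, remainder 1 frame.
13731 s = 3 h 48 min 51 s.
Timecode: 03:48:51:01.

03:48:51:01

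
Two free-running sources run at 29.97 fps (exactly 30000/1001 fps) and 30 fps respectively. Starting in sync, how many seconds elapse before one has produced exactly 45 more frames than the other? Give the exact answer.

The gap grows by |30 − 30000/1001| = 30/1001 frames per second.
Time for a 45-frame gap: 45 ÷ (30/1001) = 1501.5 s.

1501.5 seconds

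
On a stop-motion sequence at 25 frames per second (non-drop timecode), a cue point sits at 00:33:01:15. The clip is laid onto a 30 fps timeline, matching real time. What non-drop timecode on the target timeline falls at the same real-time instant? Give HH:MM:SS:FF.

Source frame index: (0×3600 + 33×60 + 1) × 25 + 15 = 49540.
Real time: 49540 / (25) = 9908/5 s.
Target frame: (9908/5) × (30) = 59448.
At 30 labels/s: frame 59448 → 00:33:01:18.

00:33:01:18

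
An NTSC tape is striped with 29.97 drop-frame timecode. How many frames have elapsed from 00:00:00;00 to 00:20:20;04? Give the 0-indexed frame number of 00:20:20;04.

36568

Complete 10-minute blocks: 2, each 17982 frames → 35964.
Remaining 0 whole minutes in the current block: 0 frames.
Within the current minute: 20 × 30 + 4 = 604. Total = 35964 + 0 + 604 = 36568.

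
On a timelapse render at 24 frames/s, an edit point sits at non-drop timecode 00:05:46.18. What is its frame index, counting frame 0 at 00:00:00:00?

Total seconds to the label: (0 × 3600 + 5 × 60 + 46) = 346.
Frame index = 346 × 24 + 18 = 8322.

8322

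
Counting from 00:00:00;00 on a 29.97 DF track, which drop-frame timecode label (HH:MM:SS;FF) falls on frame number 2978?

Ten DF minutes hold 17982 frames, so frame 2978 lies in block 0 (frames 0–17981) with 2978 frames into that block.
The block's first minute is 1800 frames and the rest 1798 each; 2978 frames reaches minute 1, so 0 × 18 + 1 × 2 = 2 labels have been skipped so far.
Adding those back, label number 2978 + 2 = 2980 at 30 labels/s is 99 s + 10 f = 0 h 1 min 39 s frame 10, i.e. 00:01:39;10.

00:01:39;10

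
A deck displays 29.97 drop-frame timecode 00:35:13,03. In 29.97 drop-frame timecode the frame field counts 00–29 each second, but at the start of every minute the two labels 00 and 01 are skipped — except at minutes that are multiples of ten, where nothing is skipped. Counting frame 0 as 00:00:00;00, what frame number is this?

As if non-drop at 30 labels/s: (0 × 3600 + 35 × 60 + 13) × 30 + 3 = 63393.
Minute boundaries passed: 35; those not divisible by 10: 35 − 3 = 32; dropped labels = 2 × 32 = 64.
Actual frame index = 63393 − 64 = 63329.

63329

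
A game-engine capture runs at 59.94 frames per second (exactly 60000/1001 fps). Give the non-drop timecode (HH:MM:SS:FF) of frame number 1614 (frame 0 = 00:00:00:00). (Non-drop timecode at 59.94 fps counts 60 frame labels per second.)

1614 ÷ 60 = 26 full seconds, remainder 54 frames.
26 s = 0 h 0 min 26 s.
Timecode: 00:00:26:54.

00:00:26:54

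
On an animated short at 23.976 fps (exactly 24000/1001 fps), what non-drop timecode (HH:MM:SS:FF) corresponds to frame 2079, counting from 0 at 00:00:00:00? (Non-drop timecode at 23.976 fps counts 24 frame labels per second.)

2079 ÷ 24 = 86 full seconds, remainder 15 frames.
86 s = 0 h 1 min 26 s.
Timecode: 00:01:26:15.

00:01:26:15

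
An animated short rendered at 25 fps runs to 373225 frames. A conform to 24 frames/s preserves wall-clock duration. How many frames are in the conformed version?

358296 frames

Target frames = source frames × (target rate / source rate) = 373225 × (24)/(25) = 373225 × 24/25 = 358296.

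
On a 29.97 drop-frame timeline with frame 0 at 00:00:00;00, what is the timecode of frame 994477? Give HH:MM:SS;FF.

09:13:02;13

Ten DF minutes hold 17982 frames, so frame 994477 lies in block 55 (frames 989010–1006991) with 5467 frames into that block.
The block's first minute is 1800 frames and the rest 1798 each; 5467 frames reaches minute 3, so 55 × 18 + 3 × 2 = 996 labels have been skipped so far.
Adding those back, label number 994477 + 996 = 995473 at 30 labels/s is 33182 s + 13 f = 9 h 13 min 2 s frame 13, i.e. 09:13:02;13.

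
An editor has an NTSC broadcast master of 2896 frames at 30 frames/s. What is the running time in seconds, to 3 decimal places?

Running time = 2896 × 1/30 = 1448/15 s ≈ 96.533 s.

96.533 seconds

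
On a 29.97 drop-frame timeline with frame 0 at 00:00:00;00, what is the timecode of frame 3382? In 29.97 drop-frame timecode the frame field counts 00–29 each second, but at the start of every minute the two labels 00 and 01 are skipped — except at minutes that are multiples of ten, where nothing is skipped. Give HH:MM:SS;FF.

00:01:52;24

Each 10-minute DF block holds 10 × 60 × 30 − 9 × 2 = 17982 frames. 3382 ÷ 17982 → 0 full blocks, remainder 3382.
Within the partial block the first minute is 1800 frames and each further minute 1798, so 1 further minute boundary passed. Total skipped labels = 18 × 0 + 2 × 1 = 2.
Non-drop label index = 3382 + 2 = 3384; at 30 labels/s that is 00:01:52:24, i.e. DF 00:01:52;24.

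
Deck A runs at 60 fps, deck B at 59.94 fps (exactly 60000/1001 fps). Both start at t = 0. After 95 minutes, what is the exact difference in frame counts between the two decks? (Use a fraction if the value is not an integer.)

342000/1001 frames

95 min = 5700 s.
A emits 60 × 5700 = 342000 frames; B emits 60000/1001 × 5700 = 342000000/1001.
Difference = 342000/1001 frames (≈ 341.6583); B is behind A.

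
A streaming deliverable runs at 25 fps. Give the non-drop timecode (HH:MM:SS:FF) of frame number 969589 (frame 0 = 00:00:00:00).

10:46:23:14

969589 ÷ 25 = 38783 full seconds, remainder 14 frames.
38783 s = 10 h 46 min 23 s.
Timecode: 10:46:23:14.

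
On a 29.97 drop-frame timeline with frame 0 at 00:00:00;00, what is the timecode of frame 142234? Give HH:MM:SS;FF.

01:19:05;28

Each 10-minute DF block holds 10 × 60 × 30 − 9 × 2 = 17982 frames. 142234 ÷ 17982 → 7 full blocks, remainder 16360.
Within the partial block the first minute is 1800 frames and each further minute 1798, so 9 further minute boundaries passed. Total skipped labels = 18 × 7 + 2 × 9 = 144.
Non-drop label index = 142234 + 144 = 142378; at 30 labels/s that is 01:19:05:28, i.e. DF 01:19:05;28.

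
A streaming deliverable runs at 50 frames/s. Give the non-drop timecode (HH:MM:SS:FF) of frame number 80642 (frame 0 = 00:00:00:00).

00:26:52:42

80642 ÷ 50 = 1612 full seconds, remainder 42 frames.
1612 s = 0 h 26 min 52 s.
Timecode: 00:26:52:42.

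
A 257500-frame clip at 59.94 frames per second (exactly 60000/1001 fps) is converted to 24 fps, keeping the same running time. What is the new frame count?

103103 frames

Target frames = source frames × (target rate / source rate) = 257500 × (24)/(60000/1001) = 257500 × 1001/2500 = 103103.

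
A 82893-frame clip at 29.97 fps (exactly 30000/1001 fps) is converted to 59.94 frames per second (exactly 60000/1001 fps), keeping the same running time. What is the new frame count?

Target frames = source frames × (target rate / source rate) = 82893 × (60000/1001)/(30000/1001) = 82893 × 2 = 165786.

165786 frames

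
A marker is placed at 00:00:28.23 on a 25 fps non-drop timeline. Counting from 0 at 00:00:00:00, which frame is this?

frame 723

Total seconds to the label: (0 × 3600 + 0 × 60 + 28) = 28.
Frame index = 28 × 25 + 23 = 723.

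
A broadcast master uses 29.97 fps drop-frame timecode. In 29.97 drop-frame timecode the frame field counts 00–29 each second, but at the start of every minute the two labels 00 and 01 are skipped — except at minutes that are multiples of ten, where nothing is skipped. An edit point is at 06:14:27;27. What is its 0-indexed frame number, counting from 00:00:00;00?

673363

As if non-drop at 30 labels/s: (6 × 3600 + 14 × 60 + 27) × 30 + 27 = 674037.
Minute boundaries passed: 374; those not divisible by 10: 374 − 37 = 337; dropped labels = 2 × 337 = 674.
Actual frame index = 674037 − 674 = 673363.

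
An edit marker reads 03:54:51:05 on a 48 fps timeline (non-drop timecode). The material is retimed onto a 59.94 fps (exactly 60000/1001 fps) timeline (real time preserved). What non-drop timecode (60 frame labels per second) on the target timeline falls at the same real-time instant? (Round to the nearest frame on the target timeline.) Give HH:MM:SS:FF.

03:54:37:02

Source frame index: (3×3600 + 54×60 + 51) × 48 + 5 = 676373.
Real time: 676373 / (48) = 676373/48 s.
Target frame: (676373/48) × (60000/1001) = 845466250/1001 ≈ 844621.628 → 844622.
At 60 labels/s: frame 844622 → 03:54:37:02.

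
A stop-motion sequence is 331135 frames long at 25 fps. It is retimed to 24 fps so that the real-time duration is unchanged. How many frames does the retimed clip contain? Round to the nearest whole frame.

317890 frames

Frames at target rate = 331135 × (24) / (25) = 1589448/5 ≈ 317889.600.
Nearest whole frame: 317890.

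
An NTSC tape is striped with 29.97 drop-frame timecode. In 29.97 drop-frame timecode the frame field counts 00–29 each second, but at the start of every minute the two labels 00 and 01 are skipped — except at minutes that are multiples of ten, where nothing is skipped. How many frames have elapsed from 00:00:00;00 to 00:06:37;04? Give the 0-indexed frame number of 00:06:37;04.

11902

As if non-drop at 30 labels/s: (0 × 3600 + 6 × 60 + 37) × 30 + 4 = 11914.
Minute boundaries passed: 6; those not divisible by 10: 6 − 0 = 6; dropped labels = 2 × 6 = 12.
Actual frame index = 11914 − 12 = 11902.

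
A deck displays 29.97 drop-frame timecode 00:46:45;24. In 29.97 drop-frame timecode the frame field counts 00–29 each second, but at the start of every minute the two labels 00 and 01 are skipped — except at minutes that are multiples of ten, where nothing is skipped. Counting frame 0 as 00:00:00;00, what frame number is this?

Complete 10-minute blocks: 4, each 17982 frames → 71928.
Remaining 6 whole minutes in the current block: 1800 + 5 × 1798 = 10790 frames.
Within the current minute: 45 × 30 + 24 − 2 = 1372 (labels ;00/;01 skipped at this minute). Total = 71928 + 10790 + 1372 = 84090.

84090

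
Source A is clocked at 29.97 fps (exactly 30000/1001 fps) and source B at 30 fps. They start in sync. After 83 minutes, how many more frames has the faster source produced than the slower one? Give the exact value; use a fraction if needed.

149400/1001 frames

83 min = 4980 s.
A emits 30000/1001 × 4980 = 149400000/1001 frames; B emits 30 × 4980 = 149400.
Difference = 149400/1001 frames (≈ 149.2507); B is ahead of A.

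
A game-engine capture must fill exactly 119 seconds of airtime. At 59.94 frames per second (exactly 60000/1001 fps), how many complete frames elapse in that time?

7132 frames

Frames = 119 × 60000/1001 = 1020000/143 ≈ 7132.8671.
Complete frames: 7132.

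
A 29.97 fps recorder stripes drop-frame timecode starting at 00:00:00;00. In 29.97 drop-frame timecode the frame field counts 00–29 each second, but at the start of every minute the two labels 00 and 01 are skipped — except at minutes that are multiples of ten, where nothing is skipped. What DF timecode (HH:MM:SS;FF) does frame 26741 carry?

Ten DF minutes hold 17982 frames, so frame 26741 lies in block 1 (frames 17982–35963) with 8759 frames into that block.
The block's first minute is 1800 frames and the rest 1798 each; 8759 frames reaches minute 4, so 1 × 18 + 4 × 2 = 26 labels have been skipped so far.
Adding those back, label number 26741 + 26 = 26767 at 30 labels/s is 892 s + 7 f = 0 h 14 min 52 s frame 7, i.e. 00:14:52;07.

00:14:52;07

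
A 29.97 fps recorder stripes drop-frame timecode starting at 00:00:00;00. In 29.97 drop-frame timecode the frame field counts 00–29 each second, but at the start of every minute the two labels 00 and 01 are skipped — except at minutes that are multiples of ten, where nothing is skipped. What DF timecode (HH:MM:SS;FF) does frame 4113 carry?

00:02:17;07

Ten DF minutes hold 17982 frames, so frame 4113 lies in block 0 (frames 0–17981) with 4113 frames into that block.
The block's first minute is 1800 frames and the rest 1798 each; 4113 frames reaches minute 2, so 0 × 18 + 2 × 2 = 4 labels have been skipped so far.
Adding those back, label number 4113 + 4 = 4117 at 30 labels/s is 137 s + 7 f = 0 h 2 min 17 s frame 7, i.e. 00:02:17;07.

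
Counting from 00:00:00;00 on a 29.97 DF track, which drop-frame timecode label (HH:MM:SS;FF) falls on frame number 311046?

Each 10-minute DF block holds 10 × 60 × 30 − 9 × 2 = 17982 frames. 311046 ÷ 17982 → 17 full blocks, remainder 5352.
Within the partial block the first minute is 1800 frames and each further minute 1798, so 2 further minute boundaries passed. Total skipped labels = 18 × 17 + 2 × 2 = 310.
Non-drop label index = 311046 + 310 = 311356; at 30 labels/s that is 02:52:58:16, i.e. DF 02:52:58;16.

02:52:58;16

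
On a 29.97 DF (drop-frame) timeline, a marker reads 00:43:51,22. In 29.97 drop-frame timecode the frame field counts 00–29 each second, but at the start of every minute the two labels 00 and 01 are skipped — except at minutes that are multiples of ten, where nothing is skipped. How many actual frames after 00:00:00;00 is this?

78874

Complete 10-minute blocks: 4, each 17982 frames → 71928.
Remaining 3 whole minutes in the current block: 1800 + 2 × 1798 = 5396 frames.
Within the current minute: 51 × 30 + 22 − 2 = 1550 (labels ;00/;01 skipped at this minute). Total = 71928 + 5396 + 1550 = 78874.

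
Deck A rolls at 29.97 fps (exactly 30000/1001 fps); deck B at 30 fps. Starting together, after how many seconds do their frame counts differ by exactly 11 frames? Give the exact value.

The gap grows by |30 − 30000/1001| = 30/1001 frames per second.
Time for a 11-frame gap: 11 ÷ (30/1001) = 11011/30 s.

11011/30 seconds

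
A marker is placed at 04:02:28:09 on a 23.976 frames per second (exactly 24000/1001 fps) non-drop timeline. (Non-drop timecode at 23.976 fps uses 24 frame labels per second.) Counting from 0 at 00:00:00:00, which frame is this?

349161

Total seconds to the label: (4 × 3600 + 2 × 60 + 28) = 14548.
Frame index = 14548 × 24 + 9 = 349161.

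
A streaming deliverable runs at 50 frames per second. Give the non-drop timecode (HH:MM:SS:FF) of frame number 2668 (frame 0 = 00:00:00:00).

00:00:53:18

2668 ÷ 50 = 53 full seconds, remainder 18 frames.
53 s = 0 h 0 min 53 s.
Timecode: 00:00:53:18.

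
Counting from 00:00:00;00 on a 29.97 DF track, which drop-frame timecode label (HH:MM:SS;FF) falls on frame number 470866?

04:21:51;06

Ten DF minutes hold 17982 frames, so frame 470866 lies in block 26 (frames 467532–485513) with 3334 frames into that block.
The block's first minute is 1800 frames and the rest 1798 each; 3334 frames reaches minute 1, so 26 × 18 + 1 × 2 = 470 labels have been skipped so far.
Adding those back, label number 470866 + 470 = 471336 at 30 labels/s is 15711 s + 6 f = 4 h 21 min 51 s frame 6, i.e. 04:21:51;06.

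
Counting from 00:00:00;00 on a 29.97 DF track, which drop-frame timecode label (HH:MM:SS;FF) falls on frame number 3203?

00:01:46;25

Ten DF minutes hold 17982 frames, so frame 3203 lies in block 0 (frames 0–17981) with 3203 frames into that block.
The block's first minute is 1800 frames and the rest 1798 each; 3203 frames reaches minute 1, so 0 × 18 + 1 × 2 = 2 labels have been skipped so far.
Adding those back, label number 3203 + 2 = 3205 at 30 labels/s is 106 s + 25 f = 0 h 1 min 46 s frame 25, i.e. 00:01:46;25.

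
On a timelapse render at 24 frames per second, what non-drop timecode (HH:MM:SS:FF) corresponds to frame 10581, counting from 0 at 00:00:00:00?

00:07:20:21

10581 ÷ 24 = 440 full seconds, remainder 21 frames.
440 s = 0 h 7 min 20 s.
Timecode: 00:07:20:21.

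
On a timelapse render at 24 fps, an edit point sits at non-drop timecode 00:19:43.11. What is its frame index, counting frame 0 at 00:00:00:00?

Total seconds to the label: (0 × 3600 + 19 × 60 + 43) = 1183.
Frame index = 1183 × 24 + 11 = 28403.

frame 28403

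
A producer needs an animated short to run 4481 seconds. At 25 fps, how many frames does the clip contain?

112025 frames

Frames = 4481 × 25 = 112025.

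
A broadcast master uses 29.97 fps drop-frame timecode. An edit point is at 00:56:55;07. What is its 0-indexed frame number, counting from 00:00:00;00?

As if non-drop at 30 labels/s: (0 × 3600 + 56 × 60 + 55) × 30 + 7 = 102457.
Minute boundaries passed: 56; those not divisible by 10: 56 − 5 = 51; dropped labels = 2 × 51 = 102.
Actual frame index = 102457 − 102 = 102355.

102355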